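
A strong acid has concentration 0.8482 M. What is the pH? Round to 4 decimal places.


A strong acid dissociates completely, so [H+] equals the given concentration.
pH = -log10([H+]) = -log10(0.8482)
pH = 0.07150173, rounded to 4 dp:

0.0715


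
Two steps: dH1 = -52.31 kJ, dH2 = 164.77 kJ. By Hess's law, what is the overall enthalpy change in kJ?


Hess's law: enthalpy is a state function, so add the step enthalpies.
dH_total = dH1 + dH2 = -52.31 + (164.77)
dH_total = 112.46 kJ:

112.46 kJ


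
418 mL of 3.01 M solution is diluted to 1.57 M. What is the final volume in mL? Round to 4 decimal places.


Dilution: M1*V1 = M2*V2, solve for V2.
V2 = M1*V1 / M2
V2 = 3.01 * 418 / 1.57
V2 = 1258.18 / 1.57
V2 = 801.38853503 mL, rounded to 4 dp:

801.3885 mL


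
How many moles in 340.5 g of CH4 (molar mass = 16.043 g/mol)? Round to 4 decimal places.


n = mass / M
n = 340.5 / 16.043
n = 21.22420994 mol, rounded to 4 dp:

21.2242 mol


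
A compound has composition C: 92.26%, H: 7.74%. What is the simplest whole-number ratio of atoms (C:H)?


Assume 100 g of compound, divide each mass% by atomic mass to get moles, then normalize by the smallest to get a raw atom ratio.
Moles per 100 g: C: 92.26/12.011 = 7.6813, H: 7.74/1.008 = 7.6786
Raw ratio (divide by min = 7.6786): C: 1.0, H: 1.0
Multiply by 1 to clear fractions: C: 1.0 ~= 1, H: 1.0 ~= 1
Reduce by GCD to get the simplest whole-number ratio:

1:1


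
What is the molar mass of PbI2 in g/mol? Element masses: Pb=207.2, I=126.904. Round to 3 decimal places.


M = sum(count * atomic_mass) over atoms.
M = 1*207.2 + 2*126.904
M = 207.2 + 253.808
M = 461.008 g/mol, rounded to 3 dp:

461.008 g/mol


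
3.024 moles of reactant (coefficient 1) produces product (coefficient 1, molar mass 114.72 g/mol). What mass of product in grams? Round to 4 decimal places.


Use the coefficient ratio to convert reactant moles to product moles, then multiply by the product's molar mass.
moles_P = moles_R * (coeff_P / coeff_R) = 3.024 * (1/1) = 3.024
mass_P = moles_P * M_P = 3.024 * 114.72
mass_P = 346.91328 g, rounded to 4 dp:

346.9133 g


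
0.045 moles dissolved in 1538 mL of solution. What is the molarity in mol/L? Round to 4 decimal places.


Convert volume to liters: V_L = V_mL / 1000.
V_L = 1538 / 1000 = 1.538 L
M = n / V_L = 0.045 / 1.538
M = 0.02925878 mol/L, rounded to 4 dp:

0.0293 mol/L


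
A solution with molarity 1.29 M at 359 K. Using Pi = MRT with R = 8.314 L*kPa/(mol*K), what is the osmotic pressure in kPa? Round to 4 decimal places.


Osmotic pressure (van't Hoff): Pi = M*R*T.
RT = 8.314 * 359 = 2984.726
Pi = 1.29 * 2984.726
Pi = 3850.29654 kPa, rounded to 4 dp:

3850.2965 kPa


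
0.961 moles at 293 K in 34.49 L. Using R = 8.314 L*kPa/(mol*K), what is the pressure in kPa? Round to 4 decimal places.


PV = nRT, solve for P = nRT / V.
nRT = 0.961 * 8.314 * 293 = 2340.9979
P = 2340.9979 / 34.49
P = 67.87468542 kPa, rounded to 4 dp:

67.8747 kPa


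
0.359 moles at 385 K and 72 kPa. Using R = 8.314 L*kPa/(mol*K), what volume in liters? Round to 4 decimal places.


PV = nRT, solve for V = nRT / P.
nRT = 0.359 * 8.314 * 385 = 1149.1195
V = 1149.1195 / 72
V = 15.95999306 L, rounded to 4 dp:

15.9600 L


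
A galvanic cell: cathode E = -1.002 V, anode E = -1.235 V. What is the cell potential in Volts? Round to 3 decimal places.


Standard cell potential: E_cell = E_cathode - E_anode.
E_cell = -1.002 - (-1.235)
E_cell = 0.233 V, rounded to 3 dp:

0.233 V


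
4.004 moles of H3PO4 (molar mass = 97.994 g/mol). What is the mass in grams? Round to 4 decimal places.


mass = n * M
mass = 4.004 * 97.994
mass = 392.367976 g, rounded to 4 dp:

392.3680 g


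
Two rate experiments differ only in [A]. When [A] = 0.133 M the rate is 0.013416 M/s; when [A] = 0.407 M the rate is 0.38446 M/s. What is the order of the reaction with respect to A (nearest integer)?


Rate is proportional to [A]^n, so rate2/rate1 = ([A]2/[A]1)^n. Take logs to solve for n.
rate2/rate1 = 0.38446 / 0.013416 = 28.6568
[A]2/[A]1 = 0.407 / 0.133 = 3.0602
n = ln(28.6568) / ln(3.0602) = 3.0
Nearest integer order:

3


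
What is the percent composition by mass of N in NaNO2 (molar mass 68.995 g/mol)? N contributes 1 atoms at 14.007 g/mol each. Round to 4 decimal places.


pct = 100 * (n_elem * M_elem) / M_total
mass_contribution = 1 * 14.007 = 14.007 g/mol
pct = 100 * 14.007 / 68.995
pct = 20.30147112 %, rounded to 4 dp:

20.3015 %


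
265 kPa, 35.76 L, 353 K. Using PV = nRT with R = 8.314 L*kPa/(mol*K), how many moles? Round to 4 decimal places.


PV = nRT, solve for n = PV / (RT).
PV = 265 * 35.76 = 9476.4
RT = 8.314 * 353 = 2934.842
n = 9476.4 / 2934.842
n = 3.22893021 mol, rounded to 4 dp:

3.2289 mol


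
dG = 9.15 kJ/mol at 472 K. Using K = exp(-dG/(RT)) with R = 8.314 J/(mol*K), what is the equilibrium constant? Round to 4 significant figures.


dG is in kJ/mol; multiply by 1000 to match R in J/(mol*K).
RT = 8.314 * 472 = 3924.208 J/mol
exponent = -dG*1000 / (RT) = -(9.15*1000) / 3924.208 = -2.33168069
K = exp(-2.33168069)
K = 0.09713236, rounded to 4 significant figures:

0.09713


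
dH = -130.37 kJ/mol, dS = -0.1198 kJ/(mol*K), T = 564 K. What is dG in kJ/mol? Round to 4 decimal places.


Gibbs: dG = dH - T*dS (consistent units, dS already in kJ/(mol*K)).
T*dS = 564 * -0.1198 = -67.5672
dG = -130.37 - (-67.5672)
dG = -62.8028 kJ/mol, rounded to 4 dp:

-62.8028 kJ/mol


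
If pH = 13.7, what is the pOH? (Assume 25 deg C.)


At 25 deg C, pH + pOH = 14.
pOH = 14 - pH = 14 - 13.7
pOH = 0.3:

0.30


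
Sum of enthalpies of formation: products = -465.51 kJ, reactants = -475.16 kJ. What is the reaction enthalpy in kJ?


dH_rxn = sum(dH_f products) - sum(dH_f reactants)
dH_rxn = -465.51 - (-475.16)
dH_rxn = 9.65 kJ:

9.65 kJ


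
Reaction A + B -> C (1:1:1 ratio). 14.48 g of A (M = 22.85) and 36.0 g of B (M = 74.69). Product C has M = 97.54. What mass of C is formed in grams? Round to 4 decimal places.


Find moles of each reactant; the smaller value is the limiting reagent in a 1:1:1 reaction, so moles_C equals moles of the limiter.
n_A = mass_A / M_A = 14.48 / 22.85 = 0.633698 mol
n_B = mass_B / M_B = 36.0 / 74.69 = 0.481992 mol
Limiting reagent: B (smaller), n_limiting = 0.481992 mol
mass_C = n_limiting * M_C = 0.481992 * 97.54
mass_C = 47.01349968 g, rounded to 4 dp:

47.0135 g


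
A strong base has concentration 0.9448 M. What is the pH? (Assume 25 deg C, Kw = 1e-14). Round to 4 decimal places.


A strong base dissociates completely, so [OH-] equals the given concentration.
pOH = -log10([OH-]) = -log10(0.9448) = 0.02466
pH = 14 - pOH = 14 - 0.02466
pH = 13.97534, rounded to 4 dp:

13.9753


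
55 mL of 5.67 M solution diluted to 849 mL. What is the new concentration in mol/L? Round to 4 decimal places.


Dilution: M1*V1 = M2*V2, solve for M2.
M2 = M1*V1 / V2
M2 = 5.67 * 55 / 849
M2 = 311.85 / 849
M2 = 0.36731449 mol/L, rounded to 4 dp:

0.3673 mol/L


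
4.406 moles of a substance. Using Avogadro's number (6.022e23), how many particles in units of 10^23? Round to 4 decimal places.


N = n * NA, then divide by 1e23 for the requested units.
N / 1e23 = n * 6.022
N / 1e23 = 4.406 * 6.022
N / 1e23 = 26.532932, rounded to 4 dp:

26.5329


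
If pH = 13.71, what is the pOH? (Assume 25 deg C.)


At 25 deg C, pH + pOH = 14.
pOH = 14 - pH = 14 - 13.71
pOH = 0.29:

0.29


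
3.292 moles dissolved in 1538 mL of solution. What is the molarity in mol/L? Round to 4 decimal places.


Convert volume to liters: V_L = V_mL / 1000.
V_L = 1538 / 1000 = 1.538 L
M = n / V_L = 3.292 / 1.538
M = 2.14044213 mol/L, rounded to 4 dp:

2.1404 mol/L


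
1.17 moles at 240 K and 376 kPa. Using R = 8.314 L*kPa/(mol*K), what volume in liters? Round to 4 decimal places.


PV = nRT, solve for V = nRT / P.
nRT = 1.17 * 8.314 * 240 = 2334.5712
V = 2334.5712 / 376
V = 6.20896596 L, rounded to 4 dp:

6.2090 L


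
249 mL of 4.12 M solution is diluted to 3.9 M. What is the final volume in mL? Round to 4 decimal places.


Dilution: M1*V1 = M2*V2, solve for V2.
V2 = M1*V1 / M2
V2 = 4.12 * 249 / 3.9
V2 = 1025.88 / 3.9
V2 = 263.04615385 mL, rounded to 4 dp:

263.0462 mL


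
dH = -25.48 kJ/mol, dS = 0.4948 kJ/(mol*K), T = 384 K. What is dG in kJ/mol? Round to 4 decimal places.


Gibbs: dG = dH - T*dS (consistent units, dS already in kJ/(mol*K)).
T*dS = 384 * 0.4948 = 190.0032
dG = -25.48 - (190.0032)
dG = -215.4832 kJ/mol, rounded to 4 dp:

-215.4832 kJ/mol


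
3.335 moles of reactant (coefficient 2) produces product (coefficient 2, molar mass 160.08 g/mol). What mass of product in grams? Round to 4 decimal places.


Use the coefficient ratio to convert reactant moles to product moles, then multiply by the product's molar mass.
moles_P = moles_R * (coeff_P / coeff_R) = 3.335 * (2/2) = 3.335
mass_P = moles_P * M_P = 3.335 * 160.08
mass_P = 533.8668 g, rounded to 4 dp:

533.8668 g


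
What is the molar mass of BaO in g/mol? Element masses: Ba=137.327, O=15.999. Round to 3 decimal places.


M = sum(count * atomic_mass) over atoms.
M = 1*137.327 + 1*15.999
M = 137.327 + 15.999
M = 153.326 g/mol, rounded to 3 dp:

153.326 g/mol


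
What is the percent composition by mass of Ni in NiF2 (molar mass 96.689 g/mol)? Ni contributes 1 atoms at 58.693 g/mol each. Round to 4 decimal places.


pct = 100 * (n_elem * M_elem) / M_total
mass_contribution = 1 * 58.693 = 58.693 g/mol
pct = 100 * 58.693 / 96.689
pct = 60.7028721 %, rounded to 4 dp:

60.7029 %


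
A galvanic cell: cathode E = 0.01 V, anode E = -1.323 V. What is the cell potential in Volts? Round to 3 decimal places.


Standard cell potential: E_cell = E_cathode - E_anode.
E_cell = 0.01 - (-1.323)
E_cell = 1.333 V, rounded to 3 dp:

1.333 V


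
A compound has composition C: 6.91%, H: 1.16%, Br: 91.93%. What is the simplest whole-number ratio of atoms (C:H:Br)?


Assume 100 g of compound, divide each mass% by atomic mass to get moles, then normalize by the smallest to get a raw atom ratio.
Moles per 100 g: C: 6.91/12.011 = 0.5753, H: 1.16/1.008 = 1.1508, Br: 91.93/79.904 = 1.1505
Raw ratio (divide by min = 0.5753): C: 1.0, H: 2.0, Br: 2.0
Multiply by 1 to clear fractions: C: 1.0 ~= 1, H: 2.0 ~= 2, Br: 2.0 ~= 2
Reduce by GCD to get the simplest whole-number ratio:

1:2:2


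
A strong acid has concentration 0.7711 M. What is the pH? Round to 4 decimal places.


A strong acid dissociates completely, so [H+] equals the given concentration.
pH = -log10([H+]) = -log10(0.7711)
pH = 0.1128893, rounded to 4 dp:

0.1129


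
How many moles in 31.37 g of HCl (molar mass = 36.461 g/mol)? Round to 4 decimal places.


n = mass / M
n = 31.37 / 36.461
n = 0.86037136 mol, rounded to 4 dp:

0.8604 mol


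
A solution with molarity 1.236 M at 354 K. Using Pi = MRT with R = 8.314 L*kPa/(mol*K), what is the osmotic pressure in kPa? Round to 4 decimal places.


Osmotic pressure (van't Hoff): Pi = M*R*T.
RT = 8.314 * 354 = 2943.156
Pi = 1.236 * 2943.156
Pi = 3637.740816 kPa, rounded to 4 dp:

3637.7408 kPa


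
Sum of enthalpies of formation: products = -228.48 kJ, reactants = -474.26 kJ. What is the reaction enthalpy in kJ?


dH_rxn = sum(dH_f products) - sum(dH_f reactants)
dH_rxn = -228.48 - (-474.26)
dH_rxn = 245.78 kJ:

245.78 kJ


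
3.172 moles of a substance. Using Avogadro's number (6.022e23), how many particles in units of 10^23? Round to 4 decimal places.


N = n * NA, then divide by 1e23 for the requested units.
N / 1e23 = n * 6.022
N / 1e23 = 3.172 * 6.022
N / 1e23 = 19.101784, rounded to 4 dp:

19.1018


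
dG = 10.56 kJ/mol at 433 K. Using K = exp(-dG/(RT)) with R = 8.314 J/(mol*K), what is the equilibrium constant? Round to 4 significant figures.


dG is in kJ/mol; multiply by 1000 to match R in J/(mol*K).
RT = 8.314 * 433 = 3599.962 J/mol
exponent = -dG*1000 / (RT) = -(10.56*1000) / 3599.962 = -2.9333643
K = exp(-2.9333643)
K = 0.053217696, rounded to 4 significant figures:

0.05322


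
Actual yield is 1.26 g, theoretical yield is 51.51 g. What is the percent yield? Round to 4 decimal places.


% yield = 100 * actual / theoretical
% yield = 100 * 1.26 / 51.51
% yield = 2.44612697 %, rounded to 4 dp:

2.4461 %


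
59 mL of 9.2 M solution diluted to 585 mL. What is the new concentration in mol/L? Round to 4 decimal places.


Dilution: M1*V1 = M2*V2, solve for M2.
M2 = M1*V1 / V2
M2 = 9.2 * 59 / 585
M2 = 542.8 / 585
M2 = 0.92786325 mol/L, rounded to 4 dp:

0.9279 mol/L


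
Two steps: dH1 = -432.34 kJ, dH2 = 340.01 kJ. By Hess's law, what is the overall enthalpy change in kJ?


Hess's law: enthalpy is a state function, so add the step enthalpies.
dH_total = dH1 + dH2 = -432.34 + (340.01)
dH_total = -92.33 kJ:

-92.33 kJ


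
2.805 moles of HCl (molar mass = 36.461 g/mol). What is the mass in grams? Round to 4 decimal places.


mass = n * M
mass = 2.805 * 36.461
mass = 102.273105 g, rounded to 4 dp:

102.2731 g


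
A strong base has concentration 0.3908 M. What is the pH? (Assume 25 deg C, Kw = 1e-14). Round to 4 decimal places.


A strong base dissociates completely, so [OH-] equals the given concentration.
pOH = -log10([OH-]) = -log10(0.3908) = 0.408045
pH = 14 - pOH = 14 - 0.408045
pH = 13.591955, rounded to 4 dp:

13.5920


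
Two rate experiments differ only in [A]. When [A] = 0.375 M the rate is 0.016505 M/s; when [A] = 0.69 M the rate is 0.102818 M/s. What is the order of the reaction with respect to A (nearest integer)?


Rate is proportional to [A]^n, so rate2/rate1 = ([A]2/[A]1)^n. Take logs to solve for n.
rate2/rate1 = 0.102818 / 0.016505 = 6.2295
[A]2/[A]1 = 0.69 / 0.375 = 1.84
n = ln(6.2295) / ln(1.84) = 3.0
Nearest integer order:

3


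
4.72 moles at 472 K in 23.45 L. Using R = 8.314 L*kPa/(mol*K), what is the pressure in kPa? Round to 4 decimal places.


PV = nRT, solve for P = nRT / V.
nRT = 4.72 * 8.314 * 472 = 18522.2618
P = 18522.2618 / 23.45
P = 789.86191045 kPa, rounded to 4 dp:

789.8619 kPa


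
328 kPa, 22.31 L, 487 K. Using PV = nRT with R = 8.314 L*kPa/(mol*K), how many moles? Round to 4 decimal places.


PV = nRT, solve for n = PV / (RT).
PV = 328 * 22.31 = 7317.68
RT = 8.314 * 487 = 4048.918
n = 7317.68 / 4048.918
n = 1.80731741 mol, rounded to 4 dp:

1.8073 mol


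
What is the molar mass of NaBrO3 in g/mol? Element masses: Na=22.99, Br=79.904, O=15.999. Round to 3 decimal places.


M = sum(count * atomic_mass) over atoms.
M = 1*22.99 + 1*79.904 + 3*15.999
M = 22.99 + 79.904 + 47.997
M = 150.891 g/mol, rounded to 3 dp:

150.891 g/mol


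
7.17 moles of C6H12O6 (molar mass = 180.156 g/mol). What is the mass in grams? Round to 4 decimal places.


mass = n * M
mass = 7.17 * 180.156
mass = 1291.71852 g, rounded to 4 dp:

1291.7185 g


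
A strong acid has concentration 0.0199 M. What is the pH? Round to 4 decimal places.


A strong acid dissociates completely, so [H+] equals the given concentration.
pH = -log10([H+]) = -log10(0.0199)
pH = 1.70114692, rounded to 4 dp:

1.7011


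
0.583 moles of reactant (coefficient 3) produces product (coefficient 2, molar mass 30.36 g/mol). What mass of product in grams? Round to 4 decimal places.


Use the coefficient ratio to convert reactant moles to product moles, then multiply by the product's molar mass.
moles_P = moles_R * (coeff_P / coeff_R) = 0.583 * (2/3) = 0.388667
mass_P = moles_P * M_P = 0.388667 * 30.36
mass_P = 11.79993012 g, rounded to 4 dp:

11.7999 g


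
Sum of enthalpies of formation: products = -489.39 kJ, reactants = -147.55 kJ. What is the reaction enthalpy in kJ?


dH_rxn = sum(dH_f products) - sum(dH_f reactants)
dH_rxn = -489.39 - (-147.55)
dH_rxn = -341.84 kJ:

-341.84 kJ


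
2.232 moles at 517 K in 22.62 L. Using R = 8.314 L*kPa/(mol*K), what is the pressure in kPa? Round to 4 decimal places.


PV = nRT, solve for P = nRT / V.
nRT = 2.232 * 8.314 * 517 = 9593.8904
P = 9593.8904 / 22.62
P = 424.13308576 kPa, rounded to 4 dp:

424.1331 kPa


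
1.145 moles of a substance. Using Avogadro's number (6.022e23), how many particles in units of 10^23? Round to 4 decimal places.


N = n * NA, then divide by 1e23 for the requested units.
N / 1e23 = n * 6.022
N / 1e23 = 1.145 * 6.022
N / 1e23 = 6.89519, rounded to 4 dp:

6.8952


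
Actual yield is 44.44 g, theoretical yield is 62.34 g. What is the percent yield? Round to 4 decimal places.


% yield = 100 * actual / theoretical
% yield = 100 * 44.44 / 62.34
% yield = 71.28649342 %, rounded to 4 dp:

71.2865 %


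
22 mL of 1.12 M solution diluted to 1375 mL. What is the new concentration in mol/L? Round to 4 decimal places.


Dilution: M1*V1 = M2*V2, solve for M2.
M2 = M1*V1 / V2
M2 = 1.12 * 22 / 1375
M2 = 24.64 / 1375
M2 = 0.01792 mol/L, rounded to 4 dp:

0.0179 mol/L


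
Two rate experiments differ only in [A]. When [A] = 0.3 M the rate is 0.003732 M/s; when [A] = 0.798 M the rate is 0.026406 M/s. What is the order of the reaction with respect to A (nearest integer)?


Rate is proportional to [A]^n, so rate2/rate1 = ([A]2/[A]1)^n. Take logs to solve for n.
rate2/rate1 = 0.026406 / 0.003732 = 7.0756
[A]2/[A]1 = 0.798 / 0.3 = 2.66
n = ln(7.0756) / ln(2.66) = 2.0
Nearest integer order:

2


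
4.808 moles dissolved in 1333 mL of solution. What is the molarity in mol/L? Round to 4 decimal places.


Convert volume to liters: V_L = V_mL / 1000.
V_L = 1333 / 1000 = 1.333 L
M = n / V_L = 4.808 / 1.333
M = 3.60690173 mol/L, rounded to 4 dp:

3.6069 mol/L


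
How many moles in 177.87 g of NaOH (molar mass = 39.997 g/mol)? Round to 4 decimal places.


n = mass / M
n = 177.87 / 39.997
n = 4.44708353 mol, rounded to 4 dp:

4.4471 mol


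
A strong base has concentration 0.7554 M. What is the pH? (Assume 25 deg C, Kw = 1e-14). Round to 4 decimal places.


A strong base dissociates completely, so [OH-] equals the given concentration.
pOH = -log10([OH-]) = -log10(0.7554) = 0.121823
pH = 14 - pOH = 14 - 0.121823
pH = 13.878177, rounded to 4 dp:

13.8782


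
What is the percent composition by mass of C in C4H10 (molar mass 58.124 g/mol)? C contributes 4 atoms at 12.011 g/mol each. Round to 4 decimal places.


pct = 100 * (n_elem * M_elem) / M_total
mass_contribution = 4 * 12.011 = 48.044 g/mol
pct = 100 * 48.044 / 58.124
pct = 82.65776616 %, rounded to 4 dp:

82.6578 %


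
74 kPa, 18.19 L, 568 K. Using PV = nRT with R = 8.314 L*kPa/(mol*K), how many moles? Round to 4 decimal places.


PV = nRT, solve for n = PV / (RT).
PV = 74 * 18.19 = 1346.06
RT = 8.314 * 568 = 4722.352
n = 1346.06 / 4722.352
n = 0.28504017 mol, rounded to 4 dp:

0.2850 mol


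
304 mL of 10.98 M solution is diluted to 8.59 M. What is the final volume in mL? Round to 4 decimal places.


Dilution: M1*V1 = M2*V2, solve for V2.
V2 = M1*V1 / M2
V2 = 10.98 * 304 / 8.59
V2 = 3337.92 / 8.59
V2 = 388.58207218 mL, rounded to 4 dp:

388.5821 mL


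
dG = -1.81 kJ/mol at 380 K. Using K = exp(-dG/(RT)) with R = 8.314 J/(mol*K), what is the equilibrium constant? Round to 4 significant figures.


dG is in kJ/mol; multiply by 1000 to match R in J/(mol*K).
RT = 8.314 * 380 = 3159.32 J/mol
exponent = -dG*1000 / (RT) = -(-1.81*1000) / 3159.32 = 0.57290809
K = exp(0.57290809)
K = 1.7734168, rounded to 4 significant figures:

1.773


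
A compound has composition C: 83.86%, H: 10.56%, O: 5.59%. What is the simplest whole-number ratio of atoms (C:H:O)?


Assume 100 g of compound, divide each mass% by atomic mass to get moles, then normalize by the smallest to get a raw atom ratio.
Moles per 100 g: C: 83.86/12.011 = 6.9819, H: 10.56/1.008 = 10.4762, O: 5.59/15.999 = 0.3494
Raw ratio (divide by min = 0.3494): C: 19.983, H: 29.984, O: 1.0
Multiply by 1 to clear fractions: C: 19.983 ~= 20, H: 29.984 ~= 30, O: 1.0 ~= 1
Reduce by GCD to get the simplest whole-number ratio:

20:30:1


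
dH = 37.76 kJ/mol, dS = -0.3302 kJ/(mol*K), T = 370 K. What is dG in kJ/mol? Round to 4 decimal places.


Gibbs: dG = dH - T*dS (consistent units, dS already in kJ/(mol*K)).
T*dS = 370 * -0.3302 = -122.174
dG = 37.76 - (-122.174)
dG = 159.934 kJ/mol, rounded to 4 dp:

159.9340 kJ/mol


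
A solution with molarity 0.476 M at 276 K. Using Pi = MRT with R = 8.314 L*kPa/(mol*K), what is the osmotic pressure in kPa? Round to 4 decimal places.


Osmotic pressure (van't Hoff): Pi = M*R*T.
RT = 8.314 * 276 = 2294.664
Pi = 0.476 * 2294.664
Pi = 1092.260064 kPa, rounded to 4 dp:

1092.2601 kPa


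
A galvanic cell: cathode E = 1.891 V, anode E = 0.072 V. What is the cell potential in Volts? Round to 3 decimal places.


Standard cell potential: E_cell = E_cathode - E_anode.
E_cell = 1.891 - (0.072)
E_cell = 1.819 V, rounded to 3 dp:

1.819 V


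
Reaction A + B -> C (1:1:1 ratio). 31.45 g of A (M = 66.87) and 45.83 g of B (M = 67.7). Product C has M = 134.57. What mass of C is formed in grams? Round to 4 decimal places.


Find moles of each reactant; the smaller value is the limiting reagent in a 1:1:1 reaction, so moles_C equals moles of the limiter.
n_A = mass_A / M_A = 31.45 / 66.87 = 0.470316 mol
n_B = mass_B / M_B = 45.83 / 67.7 = 0.676957 mol
Limiting reagent: A (smaller), n_limiting = 0.470316 mol
mass_C = n_limiting * M_C = 0.470316 * 134.57
mass_C = 63.29042412 g, rounded to 4 dp:

63.2904 g


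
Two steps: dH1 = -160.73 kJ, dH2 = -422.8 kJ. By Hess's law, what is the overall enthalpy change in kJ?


Hess's law: enthalpy is a state function, so add the step enthalpies.
dH_total = dH1 + dH2 = -160.73 + (-422.8)
dH_total = -583.53 kJ:

-583.53 kJ


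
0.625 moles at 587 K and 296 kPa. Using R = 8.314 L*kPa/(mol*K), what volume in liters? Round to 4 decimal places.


PV = nRT, solve for V = nRT / P.
nRT = 0.625 * 8.314 * 587 = 3050.1988
V = 3050.1988 / 296
V = 10.30472568 L, rounded to 4 dp:

10.3047 L


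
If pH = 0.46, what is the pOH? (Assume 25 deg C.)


At 25 deg C, pH + pOH = 14.
pOH = 14 - pH = 14 - 0.46
pOH = 13.54:

13.54


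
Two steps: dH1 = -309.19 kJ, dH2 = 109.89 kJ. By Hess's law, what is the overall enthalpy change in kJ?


Hess's law: enthalpy is a state function, so add the step enthalpies.
dH_total = dH1 + dH2 = -309.19 + (109.89)
dH_total = -199.3 kJ:

-199.30 kJ


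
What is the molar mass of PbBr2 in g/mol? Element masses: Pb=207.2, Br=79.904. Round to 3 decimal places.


M = sum(count * atomic_mass) over atoms.
M = 1*207.2 + 2*79.904
M = 207.2 + 159.808
M = 367.008 g/mol, rounded to 3 dp:

367.008 g/mol


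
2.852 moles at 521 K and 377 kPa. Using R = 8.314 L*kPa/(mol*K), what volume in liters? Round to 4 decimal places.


PV = nRT, solve for V = nRT / P.
nRT = 2.852 * 8.314 * 521 = 12353.7061
V = 12353.7061 / 377
V = 32.76845119 L, rounded to 4 dp:

32.7685 L


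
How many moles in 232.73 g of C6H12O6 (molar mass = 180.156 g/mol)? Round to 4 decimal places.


n = mass / M
n = 232.73 / 180.156
n = 1.29182486 mol, rounded to 4 dp:

1.2918 mol


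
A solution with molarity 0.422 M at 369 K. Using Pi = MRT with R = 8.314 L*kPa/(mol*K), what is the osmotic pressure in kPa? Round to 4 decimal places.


Osmotic pressure (van't Hoff): Pi = M*R*T.
RT = 8.314 * 369 = 3067.866
Pi = 0.422 * 3067.866
Pi = 1294.639452 kPa, rounded to 4 dp:

1294.6395 kPa


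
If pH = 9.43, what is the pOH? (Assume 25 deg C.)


At 25 deg C, pH + pOH = 14.
pOH = 14 - pH = 14 - 9.43
pOH = 4.57:

4.57


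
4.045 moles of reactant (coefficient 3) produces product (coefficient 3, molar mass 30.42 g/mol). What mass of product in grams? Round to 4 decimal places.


Use the coefficient ratio to convert reactant moles to product moles, then multiply by the product's molar mass.
moles_P = moles_R * (coeff_P / coeff_R) = 4.045 * (3/3) = 4.045
mass_P = moles_P * M_P = 4.045 * 30.42
mass_P = 123.0489 g, rounded to 4 dp:

123.0489 g


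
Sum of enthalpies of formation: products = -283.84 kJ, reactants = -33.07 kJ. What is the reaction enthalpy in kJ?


dH_rxn = sum(dH_f products) - sum(dH_f reactants)
dH_rxn = -283.84 - (-33.07)
dH_rxn = -250.77 kJ:

-250.77 kJ


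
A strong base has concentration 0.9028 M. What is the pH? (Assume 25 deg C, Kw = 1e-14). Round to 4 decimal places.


A strong base dissociates completely, so [OH-] equals the given concentration.
pOH = -log10([OH-]) = -log10(0.9028) = 0.044408
pH = 14 - pOH = 14 - 0.044408
pH = 13.955592, rounded to 4 dp:

13.9556


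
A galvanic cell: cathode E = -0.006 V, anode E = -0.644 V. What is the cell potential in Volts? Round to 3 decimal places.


Standard cell potential: E_cell = E_cathode - E_anode.
E_cell = -0.006 - (-0.644)
E_cell = 0.638 V, rounded to 3 dp:

0.638 V


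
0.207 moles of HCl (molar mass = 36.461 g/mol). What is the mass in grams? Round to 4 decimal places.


mass = n * M
mass = 0.207 * 36.461
mass = 7.547427 g, rounded to 4 dp:

7.5474 g


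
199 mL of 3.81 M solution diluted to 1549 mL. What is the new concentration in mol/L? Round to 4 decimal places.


Dilution: M1*V1 = M2*V2, solve for M2.
M2 = M1*V1 / V2
M2 = 3.81 * 199 / 1549
M2 = 758.19 / 1549
M2 = 0.48947063 mol/L, rounded to 4 dp:

0.4895 mol/L


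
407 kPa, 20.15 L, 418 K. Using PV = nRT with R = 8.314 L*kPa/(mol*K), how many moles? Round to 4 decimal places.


PV = nRT, solve for n = PV / (RT).
PV = 407 * 20.15 = 8201.05
RT = 8.314 * 418 = 3475.252
n = 8201.05 / 3475.252
n = 2.35984326 mol, rounded to 4 dp:

2.3598 mol


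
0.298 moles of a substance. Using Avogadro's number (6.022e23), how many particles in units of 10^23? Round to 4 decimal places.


N = n * NA, then divide by 1e23 for the requested units.
N / 1e23 = n * 6.022
N / 1e23 = 0.298 * 6.022
N / 1e23 = 1.794556, rounded to 4 dp:

1.7946


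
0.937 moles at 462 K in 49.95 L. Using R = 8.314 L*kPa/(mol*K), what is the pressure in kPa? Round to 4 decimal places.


PV = nRT, solve for P = nRT / V.
nRT = 0.937 * 8.314 * 462 = 3599.0807
P = 3599.0807 / 49.95
P = 72.05366767 kPa, rounded to 4 dp:

72.0537 kPa


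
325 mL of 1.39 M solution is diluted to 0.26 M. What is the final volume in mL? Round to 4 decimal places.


Dilution: M1*V1 = M2*V2, solve for V2.
V2 = M1*V1 / M2
V2 = 1.39 * 325 / 0.26
V2 = 451.75 / 0.26
V2 = 1737.5 mL, rounded to 4 dp:

1737.5000 mL


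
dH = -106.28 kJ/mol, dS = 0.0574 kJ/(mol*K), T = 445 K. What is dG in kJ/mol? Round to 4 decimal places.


Gibbs: dG = dH - T*dS (consistent units, dS already in kJ/(mol*K)).
T*dS = 445 * 0.0574 = 25.543
dG = -106.28 - (25.543)
dG = -131.823 kJ/mol, rounded to 4 dp:

-131.8230 kJ/mol


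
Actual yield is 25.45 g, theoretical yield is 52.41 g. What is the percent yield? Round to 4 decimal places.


% yield = 100 * actual / theoretical
% yield = 100 * 25.45 / 52.41
% yield = 48.55943522 %, rounded to 4 dp:

48.5594 %


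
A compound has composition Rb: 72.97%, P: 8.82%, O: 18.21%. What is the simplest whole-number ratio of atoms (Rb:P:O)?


Assume 100 g of compound, divide each mass% by atomic mass to get moles, then normalize by the smallest to get a raw atom ratio.
Moles per 100 g: Rb: 72.97/85.468 = 0.8538, P: 8.82/30.974 = 0.2848, O: 18.21/15.999 = 1.1382
Raw ratio (divide by min = 0.2848): Rb: 2.998, P: 1.0, O: 3.997
Multiply by 1 to clear fractions: Rb: 2.998 ~= 3, P: 1.0 ~= 1, O: 3.997 ~= 4
Reduce by GCD to get the simplest whole-number ratio:

3:1:4


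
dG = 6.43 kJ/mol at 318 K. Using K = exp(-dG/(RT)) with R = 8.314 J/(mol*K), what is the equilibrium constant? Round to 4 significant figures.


dG is in kJ/mol; multiply by 1000 to match R in J/(mol*K).
RT = 8.314 * 318 = 2643.852 J/mol
exponent = -dG*1000 / (RT) = -(6.43*1000) / 2643.852 = -2.43205747
K = exp(-2.43205747)
K = 0.087855886, rounded to 4 significant figures:

0.08786


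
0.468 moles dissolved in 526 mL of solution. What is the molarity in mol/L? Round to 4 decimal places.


Convert volume to liters: V_L = V_mL / 1000.
V_L = 526 / 1000 = 0.526 L
M = n / V_L = 0.468 / 0.526
M = 0.88973384 mol/L, rounded to 4 dp:

0.8897 mol/L


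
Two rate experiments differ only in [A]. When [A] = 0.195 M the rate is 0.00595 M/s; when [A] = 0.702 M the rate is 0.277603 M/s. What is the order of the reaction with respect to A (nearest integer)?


Rate is proportional to [A]^n, so rate2/rate1 = ([A]2/[A]1)^n. Take logs to solve for n.
rate2/rate1 = 0.277603 / 0.00595 = 46.656
[A]2/[A]1 = 0.702 / 0.195 = 3.6
n = ln(46.656) / ln(3.6) = 3.0
Nearest integer order:

3


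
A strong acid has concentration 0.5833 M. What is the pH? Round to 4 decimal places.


A strong acid dissociates completely, so [H+] equals the given concentration.
pH = -log10([H+]) = -log10(0.5833)
pH = 0.23410802, rounded to 4 dp:

0.2341


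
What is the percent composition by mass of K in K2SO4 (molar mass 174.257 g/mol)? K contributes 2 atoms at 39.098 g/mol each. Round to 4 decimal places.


pct = 100 * (n_elem * M_elem) / M_total
mass_contribution = 2 * 39.098 = 78.196 g/mol
pct = 100 * 78.196 / 174.257
pct = 44.87395054 %, rounded to 4 dp:

44.8740 %


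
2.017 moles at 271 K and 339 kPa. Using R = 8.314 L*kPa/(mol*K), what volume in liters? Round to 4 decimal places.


PV = nRT, solve for V = nRT / P.
nRT = 2.017 * 8.314 * 271 = 4544.4906
V = 4544.4906 / 339
V = 13.40557699 L, rounded to 4 dp:

13.4056 L


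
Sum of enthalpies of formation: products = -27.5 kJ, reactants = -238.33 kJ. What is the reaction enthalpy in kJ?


dH_rxn = sum(dH_f products) - sum(dH_f reactants)
dH_rxn = -27.5 - (-238.33)
dH_rxn = 210.83 kJ:

210.83 kJ


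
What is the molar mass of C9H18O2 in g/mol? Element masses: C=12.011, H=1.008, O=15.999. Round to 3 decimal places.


M = sum(count * atomic_mass) over atoms.
M = 9*12.011 + 18*1.008 + 2*15.999
M = 108.099 + 18.144 + 31.998
M = 158.241 g/mol, rounded to 3 dp:

158.241 g/mol


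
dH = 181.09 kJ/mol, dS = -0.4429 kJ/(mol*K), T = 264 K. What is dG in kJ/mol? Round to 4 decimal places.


Gibbs: dG = dH - T*dS (consistent units, dS already in kJ/(mol*K)).
T*dS = 264 * -0.4429 = -116.9256
dG = 181.09 - (-116.9256)
dG = 298.0156 kJ/mol, rounded to 4 dp:

298.0156 kJ/mol


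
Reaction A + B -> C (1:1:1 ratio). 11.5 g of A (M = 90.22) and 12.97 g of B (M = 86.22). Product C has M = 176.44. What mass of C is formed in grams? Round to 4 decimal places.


Find moles of each reactant; the smaller value is the limiting reagent in a 1:1:1 reaction, so moles_C equals moles of the limiter.
n_A = mass_A / M_A = 11.5 / 90.22 = 0.127466 mol
n_B = mass_B / M_B = 12.97 / 86.22 = 0.150429 mol
Limiting reagent: A (smaller), n_limiting = 0.127466 mol
mass_C = n_limiting * M_C = 0.127466 * 176.44
mass_C = 22.49010104 g, rounded to 4 dp:

22.4901 g


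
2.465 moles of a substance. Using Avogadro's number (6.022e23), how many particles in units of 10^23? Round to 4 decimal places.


N = n * NA, then divide by 1e23 for the requested units.
N / 1e23 = n * 6.022
N / 1e23 = 2.465 * 6.022
N / 1e23 = 14.84423, rounded to 4 dp:

14.8442


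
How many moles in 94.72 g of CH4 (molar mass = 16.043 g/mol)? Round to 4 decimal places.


n = mass / M
n = 94.72 / 16.043
n = 5.90413264 mol, rounded to 4 dp:

5.9041 mol


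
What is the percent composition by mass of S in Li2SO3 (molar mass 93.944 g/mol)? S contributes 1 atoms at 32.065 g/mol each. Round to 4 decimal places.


pct = 100 * (n_elem * M_elem) / M_total
mass_contribution = 1 * 32.065 = 32.065 g/mol
pct = 100 * 32.065 / 93.944
pct = 34.13203611 %, rounded to 4 dp:

34.1320 %


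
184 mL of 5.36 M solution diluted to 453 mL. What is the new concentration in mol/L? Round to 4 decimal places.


Dilution: M1*V1 = M2*V2, solve for M2.
M2 = M1*V1 / V2
M2 = 5.36 * 184 / 453
M2 = 986.24 / 453
M2 = 2.17713024 mol/L, rounded to 4 dp:

2.1771 mol/L


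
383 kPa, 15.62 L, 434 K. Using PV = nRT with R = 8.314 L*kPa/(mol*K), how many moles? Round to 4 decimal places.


PV = nRT, solve for n = PV / (RT).
PV = 383 * 15.62 = 5982.46
RT = 8.314 * 434 = 3608.276
n = 5982.46 / 3608.276
n = 1.65798293 mol, rounded to 4 dp:

1.6580 mol


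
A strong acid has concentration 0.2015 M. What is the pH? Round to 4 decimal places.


A strong acid dissociates completely, so [H+] equals the given concentration.
pH = -log10([H+]) = -log10(0.2015)
pH = 0.69572495, rounded to 4 dp:

0.6957


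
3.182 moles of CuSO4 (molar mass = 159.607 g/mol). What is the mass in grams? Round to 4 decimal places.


mass = n * M
mass = 3.182 * 159.607
mass = 507.869474 g, rounded to 4 dp:

507.8695 g


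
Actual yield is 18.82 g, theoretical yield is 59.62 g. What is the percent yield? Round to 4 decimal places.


% yield = 100 * actual / theoretical
% yield = 100 * 18.82 / 59.62
% yield = 31.56658839 %, rounded to 4 dp:

31.5666 %


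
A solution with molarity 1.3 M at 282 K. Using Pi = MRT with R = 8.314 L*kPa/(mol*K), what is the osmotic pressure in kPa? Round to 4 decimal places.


Osmotic pressure (van't Hoff): Pi = M*R*T.
RT = 8.314 * 282 = 2344.548
Pi = 1.3 * 2344.548
Pi = 3047.9124 kPa, rounded to 4 dp:

3047.9124 kPa


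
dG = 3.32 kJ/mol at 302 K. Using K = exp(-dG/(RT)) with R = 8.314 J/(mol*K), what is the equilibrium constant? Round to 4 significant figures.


dG is in kJ/mol; multiply by 1000 to match R in J/(mol*K).
RT = 8.314 * 302 = 2510.828 J/mol
exponent = -dG*1000 / (RT) = -(3.32*1000) / 2510.828 = -1.32227297
K = exp(-1.32227297)
K = 0.2665288, rounded to 4 significant figures:

0.2665


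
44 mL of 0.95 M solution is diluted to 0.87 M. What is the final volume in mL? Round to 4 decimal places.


Dilution: M1*V1 = M2*V2, solve for V2.
V2 = M1*V1 / M2
V2 = 0.95 * 44 / 0.87
V2 = 41.8 / 0.87
V2 = 48.04597701 mL, rounded to 4 dp:

48.0460 mL


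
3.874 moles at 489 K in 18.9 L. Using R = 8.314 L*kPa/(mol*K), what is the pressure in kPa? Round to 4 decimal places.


PV = nRT, solve for P = nRT / V.
nRT = 3.874 * 8.314 * 489 = 15749.9252
P = 15749.9252 / 18.9
P = 833.32937566 kPa, rounded to 4 dp:

833.3294 kPa


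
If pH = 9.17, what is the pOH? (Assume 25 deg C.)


At 25 deg C, pH + pOH = 14.
pOH = 14 - pH = 14 - 9.17
pOH = 4.83:

4.83


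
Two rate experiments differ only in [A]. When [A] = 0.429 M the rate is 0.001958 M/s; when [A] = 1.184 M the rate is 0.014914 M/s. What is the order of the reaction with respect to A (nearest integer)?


Rate is proportional to [A]^n, so rate2/rate1 = ([A]2/[A]1)^n. Take logs to solve for n.
rate2/rate1 = 0.014914 / 0.001958 = 7.617
[A]2/[A]1 = 1.184 / 0.429 = 2.7599
n = ln(7.617) / ln(2.7599) = 2.0
Nearest integer order:

2


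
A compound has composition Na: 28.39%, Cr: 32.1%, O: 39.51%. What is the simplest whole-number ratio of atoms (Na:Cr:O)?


Assume 100 g of compound, divide each mass% by atomic mass to get moles, then normalize by the smallest to get a raw atom ratio.
Moles per 100 g: Na: 28.39/22.99 = 1.2349, Cr: 32.1/51.996 = 0.6174, O: 39.51/15.999 = 2.4695
Raw ratio (divide by min = 0.6174): Na: 2.0, Cr: 1.0, O: 4.0
Multiply by 1 to clear fractions: Na: 2.0 ~= 2, Cr: 1.0 ~= 1, O: 4.0 ~= 4
Reduce by GCD to get the simplest whole-number ratio:

2:1:4


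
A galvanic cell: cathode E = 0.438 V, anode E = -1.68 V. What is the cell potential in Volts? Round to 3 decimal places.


Standard cell potential: E_cell = E_cathode - E_anode.
E_cell = 0.438 - (-1.68)
E_cell = 2.118 V, rounded to 3 dp:

2.118 V


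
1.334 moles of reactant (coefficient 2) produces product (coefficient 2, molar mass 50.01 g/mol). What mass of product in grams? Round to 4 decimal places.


Use the coefficient ratio to convert reactant moles to product moles, then multiply by the product's molar mass.
moles_P = moles_R * (coeff_P / coeff_R) = 1.334 * (2/2) = 1.334
mass_P = moles_P * M_P = 1.334 * 50.01
mass_P = 66.71334 g, rounded to 4 dp:

66.7133 g


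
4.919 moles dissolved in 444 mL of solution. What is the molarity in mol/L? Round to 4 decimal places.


Convert volume to liters: V_L = V_mL / 1000.
V_L = 444 / 1000 = 0.444 L
M = n / V_L = 4.919 / 0.444
M = 11.07882883 mol/L, rounded to 4 dp:

11.0788 mol/L


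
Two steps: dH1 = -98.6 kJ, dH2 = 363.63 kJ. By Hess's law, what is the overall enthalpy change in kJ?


Hess's law: enthalpy is a state function, so add the step enthalpies.
dH_total = dH1 + dH2 = -98.6 + (363.63)
dH_total = 265.03 kJ:

265.03 kJ


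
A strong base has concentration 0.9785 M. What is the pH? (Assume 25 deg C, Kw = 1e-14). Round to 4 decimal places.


A strong base dissociates completely, so [OH-] equals the given concentration.
pOH = -log10([OH-]) = -log10(0.9785) = 0.009439
pH = 14 - pOH = 14 - 0.009439
pH = 13.990561, rounded to 4 dp:

13.9906


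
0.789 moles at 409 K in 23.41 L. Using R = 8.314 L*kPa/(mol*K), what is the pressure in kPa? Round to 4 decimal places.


PV = nRT, solve for P = nRT / V.
nRT = 0.789 * 8.314 * 409 = 2682.9361
P = 2682.9361 / 23.41
P = 114.60641179 kPa, rounded to 4 dp:

114.6064 kPa


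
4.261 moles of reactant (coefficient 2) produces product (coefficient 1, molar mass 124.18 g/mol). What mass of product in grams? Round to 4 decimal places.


Use the coefficient ratio to convert reactant moles to product moles, then multiply by the product's molar mass.
moles_P = moles_R * (coeff_P / coeff_R) = 4.261 * (1/2) = 2.1305
mass_P = moles_P * M_P = 2.1305 * 124.18
mass_P = 264.56549 g, rounded to 4 dp:

264.5655 g


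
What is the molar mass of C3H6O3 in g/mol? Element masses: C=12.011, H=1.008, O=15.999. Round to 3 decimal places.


M = sum(count * atomic_mass) over atoms.
M = 3*12.011 + 6*1.008 + 3*15.999
M = 36.033 + 6.048 + 47.997
M = 90.078 g/mol, rounded to 3 dp:

90.078 g/mol


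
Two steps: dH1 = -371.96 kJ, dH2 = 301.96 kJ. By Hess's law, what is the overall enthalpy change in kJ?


Hess's law: enthalpy is a state function, so add the step enthalpies.
dH_total = dH1 + dH2 = -371.96 + (301.96)
dH_total = -70.0 kJ:

-70.00 kJ


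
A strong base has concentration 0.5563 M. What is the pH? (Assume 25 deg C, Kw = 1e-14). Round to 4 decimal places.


A strong base dissociates completely, so [OH-] equals the given concentration.
pOH = -log10([OH-]) = -log10(0.5563) = 0.254691
pH = 14 - pOH = 14 - 0.254691
pH = 13.745309, rounded to 4 dp:

13.7453


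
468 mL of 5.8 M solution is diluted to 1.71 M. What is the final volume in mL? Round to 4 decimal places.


Dilution: M1*V1 = M2*V2, solve for V2.
V2 = M1*V1 / M2
V2 = 5.8 * 468 / 1.71
V2 = 2714.4 / 1.71
V2 = 1587.36842105 mL, rounded to 4 dp:

1587.3684 mL


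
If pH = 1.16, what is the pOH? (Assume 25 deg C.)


At 25 deg C, pH + pOH = 14.
pOH = 14 - pH = 14 - 1.16
pOH = 12.84:

12.84


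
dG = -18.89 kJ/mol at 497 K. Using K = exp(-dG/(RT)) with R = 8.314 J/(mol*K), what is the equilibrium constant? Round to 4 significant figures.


dG is in kJ/mol; multiply by 1000 to match R in J/(mol*K).
RT = 8.314 * 497 = 4132.058 J/mol
exponent = -dG*1000 / (RT) = -(-18.89*1000) / 4132.058 = 4.57157184
K = exp(4.57157184)
K = 96.695981, rounded to 4 significant figures:

96.70


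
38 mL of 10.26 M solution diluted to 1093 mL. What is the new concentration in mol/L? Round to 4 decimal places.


Dilution: M1*V1 = M2*V2, solve for M2.
M2 = M1*V1 / V2
M2 = 10.26 * 38 / 1093
M2 = 389.88 / 1093
M2 = 0.35670631 mol/L, rounded to 4 dp:

0.3567 mol/L


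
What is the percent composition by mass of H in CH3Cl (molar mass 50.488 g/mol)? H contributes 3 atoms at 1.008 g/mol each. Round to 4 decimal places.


pct = 100 * (n_elem * M_elem) / M_total
mass_contribution = 3 * 1.008 = 3.024 g/mol
pct = 100 * 3.024 / 50.488
pct = 5.98954207 %, rounded to 4 dp:

5.9895 %


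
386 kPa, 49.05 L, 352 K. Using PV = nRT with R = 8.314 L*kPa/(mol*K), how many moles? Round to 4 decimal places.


PV = nRT, solve for n = PV / (RT).
PV = 386 * 49.05 = 18933.3
RT = 8.314 * 352 = 2926.528
n = 18933.3 / 2926.528
n = 6.46954343 mol, rounded to 4 dp:

6.4695 mol


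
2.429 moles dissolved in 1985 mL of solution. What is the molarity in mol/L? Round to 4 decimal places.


Convert volume to liters: V_L = V_mL / 1000.
V_L = 1985 / 1000 = 1.985 L
M = n / V_L = 2.429 / 1.985
M = 1.22367758 mol/L, rounded to 4 dp:

1.2237 mol/L
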